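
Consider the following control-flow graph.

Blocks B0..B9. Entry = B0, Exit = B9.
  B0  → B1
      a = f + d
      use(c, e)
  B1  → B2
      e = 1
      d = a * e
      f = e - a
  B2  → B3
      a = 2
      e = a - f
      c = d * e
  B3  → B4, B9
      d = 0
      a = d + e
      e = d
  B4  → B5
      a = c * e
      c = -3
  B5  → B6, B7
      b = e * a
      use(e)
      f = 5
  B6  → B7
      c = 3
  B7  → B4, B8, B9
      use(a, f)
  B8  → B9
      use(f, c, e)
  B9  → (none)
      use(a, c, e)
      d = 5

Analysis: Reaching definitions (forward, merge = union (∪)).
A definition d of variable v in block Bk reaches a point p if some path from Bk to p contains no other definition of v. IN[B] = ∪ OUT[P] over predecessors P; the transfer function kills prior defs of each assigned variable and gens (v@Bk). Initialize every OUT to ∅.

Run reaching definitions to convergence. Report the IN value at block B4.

Answer: {a@B3, a@B4, b@B5, c@B2, c@B4, c@B6, d@B3, e@B3, f@B1, f@B5}

Trace:
Fixpoint table:
  B0:   IN={}   OUT={a@B0}
  B1:   IN={a@B0}   OUT={a@B0, d@B1, e@B1, f@B1}
  B2:   IN={a@B0, d@B1, e@B1, f@B1}   OUT={a@B2, c@B2, d@B1, e@B2, f@B1}
  B3:   IN={a@B2, c@B2, d@B1, e@B2, f@B1}   OUT={a@B3, c@B2, d@B3, e@B3, f@B1}
  B4:   IN={a@B3, a@B4, b@B5, c@B2, c@B4, c@B6, d@B3, e@B3, f@B1, f@B5}   OUT={a@B4, b@B5, c@B4, d@B3, e@B3, f@B1, f@B5}
  B5:   IN={a@B4, b@B5, c@B4, d@B3, e@B3, f@B1, f@B5}   OUT={a@B4, b@B5, c@B4, d@B3, e@B3, f@B5}
  B6:   IN={a@B4, b@B5, c@B4, d@B3, e@B3, f@B5}   OUT={a@B4, b@B5, c@B6, d@B3, e@B3, f@B5}
  B7:   IN={a@B4, b@B5, c@B4, c@B6, d@B3, e@B3, f@B5}   OUT={a@B4, b@B5, c@B4, c@B6, d@B3, e@B3, f@B5}
  B8:   IN={a@B4, b@B5, c@B4, c@B6, d@B3, e@B3, f@B5}   OUT={a@B4, b@B5, c@B4, c@B6, d@B3, e@B3, f@B5}
  B9:   IN={a@B3, a@B4, b@B5, c@B2, c@B4, c@B6, d@B3, e@B3, f@B1, f@B5}   OUT={a@B3, a@B4, b@B5, c@B2, c@B4, c@B6, d@B9, e@B3, f@B1, f@B5}

Merge at B4: IN[B4] = OUT[B3] ⊔ OUT[B7] = {a@B3, a@B4, b@B5, c@B2, c@B4, c@B6, d@B3, e@B3, f@B1, f@B5}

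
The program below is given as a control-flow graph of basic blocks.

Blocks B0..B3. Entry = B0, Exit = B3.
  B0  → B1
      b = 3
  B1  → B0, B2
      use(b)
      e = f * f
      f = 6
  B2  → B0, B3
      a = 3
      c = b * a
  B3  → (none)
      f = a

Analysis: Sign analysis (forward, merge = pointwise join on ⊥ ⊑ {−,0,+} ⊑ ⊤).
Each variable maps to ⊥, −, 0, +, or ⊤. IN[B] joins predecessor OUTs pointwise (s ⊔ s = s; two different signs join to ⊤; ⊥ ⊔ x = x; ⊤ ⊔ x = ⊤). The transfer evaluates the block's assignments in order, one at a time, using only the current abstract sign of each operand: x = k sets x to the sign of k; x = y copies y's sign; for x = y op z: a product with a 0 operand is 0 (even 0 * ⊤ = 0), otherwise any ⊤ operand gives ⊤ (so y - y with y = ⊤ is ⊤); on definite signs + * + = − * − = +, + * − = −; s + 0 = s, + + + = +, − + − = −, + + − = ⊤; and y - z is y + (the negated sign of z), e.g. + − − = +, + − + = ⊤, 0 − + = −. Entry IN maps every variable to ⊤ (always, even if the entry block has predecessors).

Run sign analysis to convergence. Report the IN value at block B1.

Per-block solution:
  B0:  IN=(all ⊤)  OUT={b:+; rest ⊤}
  B1:  IN={b:+; rest ⊤}  OUT={b:+, f:+; rest ⊤}
  B2:  IN={b:+, f:+; rest ⊤}  OUT={a:+, b:+, c:+, f:+; rest ⊤}
  B3:  IN={a:+, b:+, c:+, f:+; rest ⊤}  OUT={a:+, b:+, c:+, f:+; rest ⊤}

Merge at B1: IN[B1] = OUT[B0] = {a: ⊤, b: +, c: ⊤, d: ⊤, e: ⊤, f: ⊤}

Answer: {a: ⊤, b: +, c: ⊤, d: ⊤, e: ⊤, f: ⊤}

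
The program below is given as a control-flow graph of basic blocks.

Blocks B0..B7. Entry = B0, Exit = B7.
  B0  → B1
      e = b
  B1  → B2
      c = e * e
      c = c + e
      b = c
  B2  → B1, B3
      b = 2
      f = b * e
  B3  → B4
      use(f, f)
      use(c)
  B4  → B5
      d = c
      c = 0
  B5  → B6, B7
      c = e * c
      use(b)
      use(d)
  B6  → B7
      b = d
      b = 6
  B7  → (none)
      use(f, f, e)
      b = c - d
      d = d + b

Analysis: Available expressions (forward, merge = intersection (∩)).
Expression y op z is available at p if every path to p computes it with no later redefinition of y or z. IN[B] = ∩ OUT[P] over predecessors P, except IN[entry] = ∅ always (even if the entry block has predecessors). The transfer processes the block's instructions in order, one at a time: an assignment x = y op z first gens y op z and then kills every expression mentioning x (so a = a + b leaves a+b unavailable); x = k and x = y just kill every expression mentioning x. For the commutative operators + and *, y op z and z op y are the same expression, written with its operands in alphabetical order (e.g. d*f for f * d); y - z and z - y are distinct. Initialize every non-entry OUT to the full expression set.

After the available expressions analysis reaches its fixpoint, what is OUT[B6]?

Answer: {e*e}

Working:
Fixpoint table:
  B0: | IN={} | OUT={}
  B1: | IN={} | OUT={e*e}
  B2: | IN={e*e} | OUT={b*e, e*e}
  B3: | IN={b*e, e*e} | OUT={b*e, e*e}
  B4: | IN={b*e, e*e} | OUT={b*e, e*e}
  B5: | IN={b*e, e*e} | OUT={b*e, e*e}
  B6: | IN={b*e, e*e} | OUT={e*e}
  B7: | IN={e*e} | OUT={e*e}

Merge at B6: IN[B6] = OUT[B5] = {b*e, e*e}
Applying B6's transfer function to that IN value gives OUT[B6] (row B6 above).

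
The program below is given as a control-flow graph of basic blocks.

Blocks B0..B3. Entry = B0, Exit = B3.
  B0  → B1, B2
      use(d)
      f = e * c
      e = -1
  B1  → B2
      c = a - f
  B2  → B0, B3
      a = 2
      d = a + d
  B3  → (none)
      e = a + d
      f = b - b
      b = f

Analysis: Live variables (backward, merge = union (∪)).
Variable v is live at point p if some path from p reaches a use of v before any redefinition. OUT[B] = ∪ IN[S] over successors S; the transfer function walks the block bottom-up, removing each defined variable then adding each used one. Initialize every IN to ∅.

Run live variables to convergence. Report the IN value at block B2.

Fixpoint table:
  B0:  IN={a, b, c, d, e}  OUT={a, b, c, d, e, f}
  B1:  IN={a, b, d, e, f}  OUT={b, c, d, e}
  B2:  IN={b, c, d, e}  OUT={a, b, c, d, e}
  B3:  IN={a, b, d}  OUT={}

Merge at B2: OUT[B2] = IN[B0] ⊔ IN[B3] = {a, b, c, d, e}
Applying B2's transfer function to that OUT value gives IN[B2] (row B2 above).

Answer: {b, c, d, e}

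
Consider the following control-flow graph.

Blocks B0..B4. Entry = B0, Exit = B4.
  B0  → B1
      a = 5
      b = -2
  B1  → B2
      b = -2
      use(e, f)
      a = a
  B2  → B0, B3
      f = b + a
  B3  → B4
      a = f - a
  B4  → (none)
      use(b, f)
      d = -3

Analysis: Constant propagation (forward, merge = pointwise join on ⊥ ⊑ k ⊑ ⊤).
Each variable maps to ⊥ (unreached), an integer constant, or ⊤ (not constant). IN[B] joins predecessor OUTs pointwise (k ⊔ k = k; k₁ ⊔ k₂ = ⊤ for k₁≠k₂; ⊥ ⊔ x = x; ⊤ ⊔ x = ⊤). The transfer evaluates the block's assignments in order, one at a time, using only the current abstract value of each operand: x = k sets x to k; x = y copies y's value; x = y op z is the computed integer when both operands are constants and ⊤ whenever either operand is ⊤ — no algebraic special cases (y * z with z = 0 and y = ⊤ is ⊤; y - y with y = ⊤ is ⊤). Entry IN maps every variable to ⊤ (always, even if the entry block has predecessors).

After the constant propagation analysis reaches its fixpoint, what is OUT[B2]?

Converged values:
  B0:  IN=(all ⊤)  OUT={a:5, b:-2; rest ⊤}
  B1:  IN={a:5, b:-2; rest ⊤}  OUT={a:5, b:-2; rest ⊤}
  B2:  IN={a:5, b:-2; rest ⊤}  OUT={a:5, b:-2, f:3; rest ⊤}
  B3:  IN={a:5, b:-2, f:3; rest ⊤}  OUT={a:-2, b:-2, f:3; rest ⊤}
  B4:  IN={a:-2, b:-2, f:3; rest ⊤}  OUT={a:-2, b:-2, d:-3, f:3; rest ⊤}

Merge at B2: IN[B2] = OUT[B1] = {a: 5, b: -2, c: ⊤, d: ⊤, e: ⊤, f: ⊤}
Applying B2's transfer function to that IN value gives OUT[B2] (row B2 above).

Answer: {a: 5, b: -2, c: ⊤, d: ⊤, e: ⊤, f: 3}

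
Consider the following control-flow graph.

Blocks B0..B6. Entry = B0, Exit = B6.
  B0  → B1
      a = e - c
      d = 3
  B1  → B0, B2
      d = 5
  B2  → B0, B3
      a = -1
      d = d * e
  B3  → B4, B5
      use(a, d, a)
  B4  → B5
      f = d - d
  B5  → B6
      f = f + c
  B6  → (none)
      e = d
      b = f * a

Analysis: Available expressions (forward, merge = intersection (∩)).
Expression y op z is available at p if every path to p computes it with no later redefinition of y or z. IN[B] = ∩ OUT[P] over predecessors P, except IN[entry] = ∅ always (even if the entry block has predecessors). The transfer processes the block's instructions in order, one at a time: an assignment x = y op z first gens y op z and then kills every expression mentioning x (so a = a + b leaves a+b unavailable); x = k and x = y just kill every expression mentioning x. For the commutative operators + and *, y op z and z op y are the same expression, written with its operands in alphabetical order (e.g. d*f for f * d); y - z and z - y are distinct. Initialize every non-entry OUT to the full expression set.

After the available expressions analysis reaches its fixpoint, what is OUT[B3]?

Answer: {e-c}

Derivation:
Converged values:
  B0:   IN={}   OUT={e-c}
  B1:   IN={e-c}   OUT={e-c}
  B2:   IN={e-c}   OUT={e-c}
  B3:   IN={e-c}   OUT={e-c}
  B4:   IN={e-c}   OUT={d-d, e-c}
  B5:   IN={e-c}   OUT={e-c}
  B6:   IN={e-c}   OUT={a*f}

Merge at B3: IN[B3] = OUT[B2] = {e-c}
Applying B3's transfer function to that IN value gives OUT[B3] (row B3 above).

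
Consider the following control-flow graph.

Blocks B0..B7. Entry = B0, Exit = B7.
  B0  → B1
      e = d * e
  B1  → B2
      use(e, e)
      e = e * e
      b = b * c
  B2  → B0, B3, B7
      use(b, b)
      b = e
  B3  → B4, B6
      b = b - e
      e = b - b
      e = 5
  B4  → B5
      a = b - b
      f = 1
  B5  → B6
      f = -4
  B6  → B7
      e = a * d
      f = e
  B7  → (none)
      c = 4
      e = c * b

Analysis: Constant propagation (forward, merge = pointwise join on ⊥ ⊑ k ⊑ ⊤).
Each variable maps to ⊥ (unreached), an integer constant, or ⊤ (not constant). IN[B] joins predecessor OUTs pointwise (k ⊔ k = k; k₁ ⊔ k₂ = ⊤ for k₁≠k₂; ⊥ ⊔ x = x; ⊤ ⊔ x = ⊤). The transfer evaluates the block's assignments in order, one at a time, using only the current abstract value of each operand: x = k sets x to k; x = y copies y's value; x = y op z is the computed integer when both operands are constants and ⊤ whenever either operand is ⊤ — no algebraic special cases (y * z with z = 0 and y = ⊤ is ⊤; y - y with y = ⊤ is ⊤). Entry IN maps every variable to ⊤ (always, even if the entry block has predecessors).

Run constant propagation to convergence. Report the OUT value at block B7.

Fixpoint table:
  B0: | IN=(all ⊤) | OUT=(all ⊤)
  B1: | IN=(all ⊤) | OUT=(all ⊤)
  B2: | IN=(all ⊤) | OUT=(all ⊤)
  B3: | IN=(all ⊤) | OUT={e:5; rest ⊤}
  B4: | IN={e:5; rest ⊤} | OUT={e:5, f:1; rest ⊤}
  B5: | IN={e:5, f:1; rest ⊤} | OUT={e:5, f:-4; rest ⊤}
  B6: | IN={e:5; rest ⊤} | OUT=(all ⊤)
  B7: | IN=(all ⊤) | OUT={c:4; rest ⊤}

Merge at B7: IN[B7] = OUT[B2] ⊔ OUT[B6] = {a: ⊤, b: ⊤, c: ⊤, d: ⊤, e: ⊤, f: ⊤}
Applying B7's transfer function to that IN value gives OUT[B7] (row B7 above).

Answer: {a: ⊤, b: ⊤, c: 4, d: ⊤, e: ⊤, f: ⊤}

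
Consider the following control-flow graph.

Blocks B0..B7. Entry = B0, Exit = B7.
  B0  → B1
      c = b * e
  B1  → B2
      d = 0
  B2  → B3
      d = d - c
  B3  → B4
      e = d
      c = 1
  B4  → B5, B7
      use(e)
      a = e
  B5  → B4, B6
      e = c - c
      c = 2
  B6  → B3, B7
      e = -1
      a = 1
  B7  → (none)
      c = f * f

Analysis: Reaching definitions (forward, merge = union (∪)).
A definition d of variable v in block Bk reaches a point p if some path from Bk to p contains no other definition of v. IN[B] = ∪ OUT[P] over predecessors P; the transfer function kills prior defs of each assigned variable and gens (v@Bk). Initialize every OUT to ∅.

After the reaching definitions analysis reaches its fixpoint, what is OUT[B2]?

Converged values:
  B0:  IN={}  OUT={c@B0}
  B1:  IN={c@B0}  OUT={c@B0, d@B1}
  B2:  IN={c@B0, d@B1}  OUT={c@B0, d@B2}
  B3:  IN={a@B6, c@B0, c@B5, d@B2, e@B6}  OUT={a@B6, c@B3, d@B2, e@B3}
  B4:  IN={a@B4, a@B6, c@B3, c@B5, d@B2, e@B3, e@B5}  OUT={a@B4, c@B3, c@B5, d@B2, e@B3, e@B5}
  B5:  IN={a@B4, c@B3, c@B5, d@B2, e@B3, e@B5}  OUT={a@B4, c@B5, d@B2, e@B5}
  B6:  IN={a@B4, c@B5, d@B2, e@B5}  OUT={a@B6, c@B5, d@B2, e@B6}
  B7:  IN={a@B4, a@B6, c@B3, c@B5, d@B2, e@B3, e@B5, e@B6}  OUT={a@B4, a@B6, c@B7, d@B2, e@B3, e@B5, e@B6}

Merge at B2: IN[B2] = OUT[B1] = {c@B0, d@B1}
Applying B2's transfer function to that IN value gives OUT[B2] (row B2 above).

Answer: {c@B0, d@B2}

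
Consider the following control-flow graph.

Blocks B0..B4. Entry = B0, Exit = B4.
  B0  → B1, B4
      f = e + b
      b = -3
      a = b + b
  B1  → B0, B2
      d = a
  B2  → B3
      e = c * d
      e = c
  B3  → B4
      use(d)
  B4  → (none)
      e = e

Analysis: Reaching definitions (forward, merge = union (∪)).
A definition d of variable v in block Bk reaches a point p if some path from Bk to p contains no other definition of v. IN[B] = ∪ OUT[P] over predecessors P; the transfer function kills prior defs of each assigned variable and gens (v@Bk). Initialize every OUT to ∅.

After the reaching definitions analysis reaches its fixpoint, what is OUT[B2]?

Answer: {a@B0, b@B0, d@B1, e@B2, f@B0}

Derivation:
Converged values:
  B0:  IN={a@B0, b@B0, d@B1, f@B0}  OUT={a@B0, b@B0, d@B1, f@B0}
  B1:  IN={a@B0, b@B0, d@B1, f@B0}  OUT={a@B0, b@B0, d@B1, f@B0}
  B2:  IN={a@B0, b@B0, d@B1, f@B0}  OUT={a@B0, b@B0, d@B1, e@B2, f@B0}
  B3:  IN={a@B0, b@B0, d@B1, e@B2, f@B0}  OUT={a@B0, b@B0, d@B1, e@B2, f@B0}
  B4:  IN={a@B0, b@B0, d@B1, e@B2, f@B0}  OUT={a@B0, b@B0, d@B1, e@B4, f@B0}

Merge at B2: IN[B2] = OUT[B1] = {a@B0, b@B0, d@B1, f@B0}
Applying B2's transfer function to that IN value gives OUT[B2] (row B2 above).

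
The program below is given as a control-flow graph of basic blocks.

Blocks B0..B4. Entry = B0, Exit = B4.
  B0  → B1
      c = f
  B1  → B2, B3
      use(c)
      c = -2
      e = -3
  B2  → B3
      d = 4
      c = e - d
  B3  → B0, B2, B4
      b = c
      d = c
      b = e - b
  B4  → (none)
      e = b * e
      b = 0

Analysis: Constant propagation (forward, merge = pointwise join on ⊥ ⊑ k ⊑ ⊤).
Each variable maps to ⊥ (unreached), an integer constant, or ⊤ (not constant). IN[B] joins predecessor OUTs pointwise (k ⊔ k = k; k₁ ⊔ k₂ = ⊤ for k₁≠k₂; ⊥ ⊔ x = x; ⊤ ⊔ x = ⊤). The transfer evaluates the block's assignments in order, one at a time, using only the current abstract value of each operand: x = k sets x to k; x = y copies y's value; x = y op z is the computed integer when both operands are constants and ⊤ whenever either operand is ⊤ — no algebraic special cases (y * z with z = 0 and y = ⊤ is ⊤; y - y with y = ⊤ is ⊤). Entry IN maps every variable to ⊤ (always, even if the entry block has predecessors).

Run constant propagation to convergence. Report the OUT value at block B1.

Fixpoint table:
  B0: | IN=(all ⊤) | OUT=(all ⊤)
  B1: | IN=(all ⊤) | OUT={c:-2, e:-3; rest ⊤}
  B2: | IN={e:-3; rest ⊤} | OUT={c:-7, d:4, e:-3; rest ⊤}
  B3: | IN={e:-3; rest ⊤} | OUT={e:-3; rest ⊤}
  B4: | IN={e:-3; rest ⊤} | OUT={b:0; rest ⊤}

Merge at B1: IN[B1] = OUT[B0] = {a: ⊤, b: ⊤, c: ⊤, d: ⊤, e: ⊤, f: ⊤}
Applying B1's transfer function to that IN value gives OUT[B1] (row B1 above).

Answer: {a: ⊤, b: ⊤, c: -2, d: ⊤, e: -3, f: ⊤}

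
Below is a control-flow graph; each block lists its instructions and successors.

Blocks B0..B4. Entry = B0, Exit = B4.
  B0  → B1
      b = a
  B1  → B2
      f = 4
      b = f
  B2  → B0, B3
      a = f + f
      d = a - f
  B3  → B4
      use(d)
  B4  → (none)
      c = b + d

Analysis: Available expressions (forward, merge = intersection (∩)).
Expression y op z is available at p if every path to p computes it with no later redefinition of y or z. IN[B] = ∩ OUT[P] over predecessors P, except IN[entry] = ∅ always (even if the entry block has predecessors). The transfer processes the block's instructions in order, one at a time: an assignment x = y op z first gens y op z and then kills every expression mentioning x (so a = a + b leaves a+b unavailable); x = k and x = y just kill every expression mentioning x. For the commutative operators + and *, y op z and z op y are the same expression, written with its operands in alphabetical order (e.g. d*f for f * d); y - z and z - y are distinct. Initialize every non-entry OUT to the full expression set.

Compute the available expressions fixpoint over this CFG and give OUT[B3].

Answer: {a-f, f+f}

Derivation:
Fixpoint table:
  B0:  IN={}  OUT={}
  B1:  IN={}  OUT={}
  B2:  IN={}  OUT={a-f, f+f}
  B3:  IN={a-f, f+f}  OUT={a-f, f+f}
  B4:  IN={a-f, f+f}  OUT={a-f, b+d, f+f}

Merge at B3: IN[B3] = OUT[B2] = {a-f, f+f}
Applying B3's transfer function to that IN value gives OUT[B3] (row B3 above).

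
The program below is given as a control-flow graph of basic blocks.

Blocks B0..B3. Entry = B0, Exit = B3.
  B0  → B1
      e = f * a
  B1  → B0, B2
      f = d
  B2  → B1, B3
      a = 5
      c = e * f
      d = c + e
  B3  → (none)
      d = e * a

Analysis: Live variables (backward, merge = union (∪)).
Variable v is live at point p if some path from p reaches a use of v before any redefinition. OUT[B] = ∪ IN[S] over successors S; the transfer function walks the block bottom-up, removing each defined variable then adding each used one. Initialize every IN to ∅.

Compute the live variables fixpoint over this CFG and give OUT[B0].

Per-block solution:
  B0:   IN={a, d, f}   OUT={a, d, e}
  B1:   IN={a, d, e}   OUT={a, d, e, f}
  B2:   IN={e, f}   OUT={a, d, e}
  B3:   IN={a, e}   OUT={}

Merge at B0: OUT[B0] = IN[B1] = {a, d, e}

Answer: {a, d, e}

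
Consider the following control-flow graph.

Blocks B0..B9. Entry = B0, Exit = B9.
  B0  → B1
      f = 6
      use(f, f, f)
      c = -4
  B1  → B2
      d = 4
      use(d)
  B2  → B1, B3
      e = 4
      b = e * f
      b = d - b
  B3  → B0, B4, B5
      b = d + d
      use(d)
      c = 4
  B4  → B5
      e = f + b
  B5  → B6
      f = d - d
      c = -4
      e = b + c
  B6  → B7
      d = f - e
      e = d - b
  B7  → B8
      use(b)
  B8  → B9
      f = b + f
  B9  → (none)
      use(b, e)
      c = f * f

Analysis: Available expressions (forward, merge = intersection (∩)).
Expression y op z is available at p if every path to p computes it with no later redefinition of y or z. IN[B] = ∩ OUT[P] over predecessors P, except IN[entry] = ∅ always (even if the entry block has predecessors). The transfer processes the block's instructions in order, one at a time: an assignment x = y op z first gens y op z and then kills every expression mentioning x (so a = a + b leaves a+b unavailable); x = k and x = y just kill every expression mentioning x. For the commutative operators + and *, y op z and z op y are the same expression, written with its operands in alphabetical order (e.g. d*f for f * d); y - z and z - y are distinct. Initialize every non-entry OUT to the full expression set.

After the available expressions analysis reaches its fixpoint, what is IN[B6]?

Answer: {b+c, d+d, d-d}

Derivation:
Fixpoint table:
  B0: | IN={} | OUT={}
  B1: | IN={} | OUT={}
  B2: | IN={} | OUT={e*f}
  B3: | IN={e*f} | OUT={d+d, e*f}
  B4: | IN={d+d, e*f} | OUT={b+f, d+d}
  B5: | IN={d+d} | OUT={b+c, d+d, d-d}
  B6: | IN={b+c, d+d, d-d} | OUT={b+c, d-b}
  B7: | IN={b+c, d-b} | OUT={b+c, d-b}
  B8: | IN={b+c, d-b} | OUT={b+c, d-b}
  B9: | IN={b+c, d-b} | OUT={d-b, f*f}

Merge at B6: IN[B6] = OUT[B5] = {b+c, d+d, d-d}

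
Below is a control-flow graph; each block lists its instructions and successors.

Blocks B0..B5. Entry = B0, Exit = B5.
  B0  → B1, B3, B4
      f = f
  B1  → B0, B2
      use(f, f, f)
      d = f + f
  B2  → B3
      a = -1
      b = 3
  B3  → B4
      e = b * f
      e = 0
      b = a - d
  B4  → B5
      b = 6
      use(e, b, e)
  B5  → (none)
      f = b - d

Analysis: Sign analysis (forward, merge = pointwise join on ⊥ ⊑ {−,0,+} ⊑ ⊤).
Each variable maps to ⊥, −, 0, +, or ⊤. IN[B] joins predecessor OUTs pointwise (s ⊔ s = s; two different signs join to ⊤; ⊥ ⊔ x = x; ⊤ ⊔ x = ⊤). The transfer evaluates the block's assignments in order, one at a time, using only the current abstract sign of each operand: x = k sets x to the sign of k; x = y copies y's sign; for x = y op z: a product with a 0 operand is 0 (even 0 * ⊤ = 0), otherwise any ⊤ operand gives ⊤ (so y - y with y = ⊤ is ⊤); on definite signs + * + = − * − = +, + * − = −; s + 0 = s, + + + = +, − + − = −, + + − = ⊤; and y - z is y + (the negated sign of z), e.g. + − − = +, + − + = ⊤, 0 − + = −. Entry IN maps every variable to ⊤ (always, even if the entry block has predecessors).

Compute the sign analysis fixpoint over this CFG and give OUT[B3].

Fixpoint table:
  B0:  IN=(all ⊤)  OUT=(all ⊤)
  B1:  IN=(all ⊤)  OUT=(all ⊤)
  B2:  IN=(all ⊤)  OUT={a:-, b:+; rest ⊤}
  B3:  IN=(all ⊤)  OUT={e:0; rest ⊤}
  B4:  IN=(all ⊤)  OUT={b:+; rest ⊤}
  B5:  IN={b:+; rest ⊤}  OUT={b:+; rest ⊤}

Merge at B3: IN[B3] = OUT[B0] ⊔ OUT[B2] = {a: ⊤, b: ⊤, c: ⊤, d: ⊤, e: ⊤, f: ⊤}
Applying B3's transfer function to that IN value gives OUT[B3] (row B3 above).

Answer: {a: ⊤, b: ⊤, c: ⊤, d: ⊤, e: 0, f: ⊤}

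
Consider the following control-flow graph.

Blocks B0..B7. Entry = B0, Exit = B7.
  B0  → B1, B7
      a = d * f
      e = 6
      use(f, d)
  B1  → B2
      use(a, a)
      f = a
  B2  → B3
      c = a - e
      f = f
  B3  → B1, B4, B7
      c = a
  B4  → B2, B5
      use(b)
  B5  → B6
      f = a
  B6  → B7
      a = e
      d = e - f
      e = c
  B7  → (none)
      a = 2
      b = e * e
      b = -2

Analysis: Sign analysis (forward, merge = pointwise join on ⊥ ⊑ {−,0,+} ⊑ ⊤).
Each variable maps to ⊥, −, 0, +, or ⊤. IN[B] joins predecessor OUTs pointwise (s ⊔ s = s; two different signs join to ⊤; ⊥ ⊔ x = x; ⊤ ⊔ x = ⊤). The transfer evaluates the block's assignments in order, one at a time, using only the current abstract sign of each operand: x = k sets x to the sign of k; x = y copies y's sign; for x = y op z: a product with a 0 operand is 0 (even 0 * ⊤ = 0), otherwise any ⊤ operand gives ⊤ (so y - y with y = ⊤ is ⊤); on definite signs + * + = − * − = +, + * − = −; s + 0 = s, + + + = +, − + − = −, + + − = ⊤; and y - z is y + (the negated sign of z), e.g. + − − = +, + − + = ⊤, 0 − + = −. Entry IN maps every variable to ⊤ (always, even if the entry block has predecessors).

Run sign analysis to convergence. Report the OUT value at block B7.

Per-block solution:
  B0: | IN=(all ⊤) | OUT={e:+; rest ⊤}
  B1: | IN={e:+; rest ⊤} | OUT={e:+; rest ⊤}
  B2: | IN={e:+; rest ⊤} | OUT={e:+; rest ⊤}
  B3: | IN={e:+; rest ⊤} | OUT={e:+; rest ⊤}
  B4: | IN={e:+; rest ⊤} | OUT={e:+; rest ⊤}
  B5: | IN={e:+; rest ⊤} | OUT={e:+; rest ⊤}
  B6: | IN={e:+; rest ⊤} | OUT={a:+; rest ⊤}
  B7: | IN=(all ⊤) | OUT={a:+, b:-; rest ⊤}

Merge at B7: IN[B7] = OUT[B0] ⊔ OUT[B3] ⊔ OUT[B6] = {a: ⊤, b: ⊤, c: ⊤, d: ⊤, e: ⊤, f: ⊤}
Applying B7's transfer function to that IN value gives OUT[B7] (row B7 above).

Answer: {a: +, b: -, c: ⊤, d: ⊤, e: ⊤, f: ⊤}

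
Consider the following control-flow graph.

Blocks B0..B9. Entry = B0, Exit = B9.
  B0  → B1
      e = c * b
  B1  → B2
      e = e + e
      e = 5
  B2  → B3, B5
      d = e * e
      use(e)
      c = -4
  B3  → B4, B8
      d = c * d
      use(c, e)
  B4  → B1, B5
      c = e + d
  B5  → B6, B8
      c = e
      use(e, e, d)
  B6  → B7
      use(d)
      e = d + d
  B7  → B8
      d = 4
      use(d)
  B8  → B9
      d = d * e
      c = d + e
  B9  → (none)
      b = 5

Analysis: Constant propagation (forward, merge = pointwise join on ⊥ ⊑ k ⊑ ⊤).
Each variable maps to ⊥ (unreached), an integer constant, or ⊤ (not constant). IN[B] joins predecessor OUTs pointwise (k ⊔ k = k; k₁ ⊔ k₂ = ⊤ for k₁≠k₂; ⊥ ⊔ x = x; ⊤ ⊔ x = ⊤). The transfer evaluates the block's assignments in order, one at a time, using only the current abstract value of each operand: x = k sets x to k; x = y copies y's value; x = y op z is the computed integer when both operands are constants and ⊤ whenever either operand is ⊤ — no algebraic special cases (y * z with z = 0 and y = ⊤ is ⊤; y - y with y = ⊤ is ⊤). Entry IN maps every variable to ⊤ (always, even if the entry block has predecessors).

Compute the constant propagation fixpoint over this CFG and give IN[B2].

Answer: {a: ⊤, b: ⊤, c: ⊤, d: ⊤, e: 5, f: ⊤}

Derivation:
Per-block solution:
  B0:  IN=(all ⊤)  OUT=(all ⊤)
  B1:  IN=(all ⊤)  OUT={e:5; rest ⊤}
  B2:  IN={e:5; rest ⊤}  OUT={c:-4, d:25, e:5; rest ⊤}
  B3:  IN={c:-4, d:25, e:5; rest ⊤}  OUT={c:-4, d:-100, e:5; rest ⊤}
  B4:  IN={c:-4, d:-100, e:5; rest ⊤}  OUT={c:-95, d:-100, e:5; rest ⊤}
  B5:  IN={e:5; rest ⊤}  OUT={c:5, e:5; rest ⊤}
  B6:  IN={c:5, e:5; rest ⊤}  OUT={c:5; rest ⊤}
  B7:  IN={c:5; rest ⊤}  OUT={c:5, d:4; rest ⊤}
  B8:  IN=(all ⊤)  OUT=(all ⊤)
  B9:  IN=(all ⊤)  OUT={b:5; rest ⊤}

Merge at B2: IN[B2] = OUT[B1] = {a: ⊤, b: ⊤, c: ⊤, d: ⊤, e: 5, f: ⊤}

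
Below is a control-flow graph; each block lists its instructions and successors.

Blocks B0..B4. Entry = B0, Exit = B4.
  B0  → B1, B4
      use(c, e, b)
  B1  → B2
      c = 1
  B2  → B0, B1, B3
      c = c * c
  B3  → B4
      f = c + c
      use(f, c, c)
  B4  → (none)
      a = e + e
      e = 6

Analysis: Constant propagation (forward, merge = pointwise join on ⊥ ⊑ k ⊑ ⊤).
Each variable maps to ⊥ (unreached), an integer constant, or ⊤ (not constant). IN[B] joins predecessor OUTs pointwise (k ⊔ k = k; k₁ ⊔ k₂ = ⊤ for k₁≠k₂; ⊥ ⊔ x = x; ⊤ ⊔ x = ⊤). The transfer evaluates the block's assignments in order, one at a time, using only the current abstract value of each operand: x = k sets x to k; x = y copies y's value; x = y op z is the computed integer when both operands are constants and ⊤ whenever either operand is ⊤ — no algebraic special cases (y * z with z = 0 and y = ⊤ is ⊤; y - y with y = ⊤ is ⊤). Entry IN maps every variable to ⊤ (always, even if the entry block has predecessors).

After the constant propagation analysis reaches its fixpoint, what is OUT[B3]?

Fixpoint table:
  B0:  IN=(all ⊤)  OUT=(all ⊤)
  B1:  IN=(all ⊤)  OUT={c:1; rest ⊤}
  B2:  IN={c:1; rest ⊤}  OUT={c:1; rest ⊤}
  B3:  IN={c:1; rest ⊤}  OUT={c:1, f:2; rest ⊤}
  B4:  IN=(all ⊤)  OUT={e:6; rest ⊤}

Merge at B3: IN[B3] = OUT[B2] = {a: ⊤, b: ⊤, c: 1, d: ⊤, e: ⊤, f: ⊤}
Applying B3's transfer function to that IN value gives OUT[B3] (row B3 above).

Answer: {a: ⊤, b: ⊤, c: 1, d: ⊤, e: ⊤, f: 2}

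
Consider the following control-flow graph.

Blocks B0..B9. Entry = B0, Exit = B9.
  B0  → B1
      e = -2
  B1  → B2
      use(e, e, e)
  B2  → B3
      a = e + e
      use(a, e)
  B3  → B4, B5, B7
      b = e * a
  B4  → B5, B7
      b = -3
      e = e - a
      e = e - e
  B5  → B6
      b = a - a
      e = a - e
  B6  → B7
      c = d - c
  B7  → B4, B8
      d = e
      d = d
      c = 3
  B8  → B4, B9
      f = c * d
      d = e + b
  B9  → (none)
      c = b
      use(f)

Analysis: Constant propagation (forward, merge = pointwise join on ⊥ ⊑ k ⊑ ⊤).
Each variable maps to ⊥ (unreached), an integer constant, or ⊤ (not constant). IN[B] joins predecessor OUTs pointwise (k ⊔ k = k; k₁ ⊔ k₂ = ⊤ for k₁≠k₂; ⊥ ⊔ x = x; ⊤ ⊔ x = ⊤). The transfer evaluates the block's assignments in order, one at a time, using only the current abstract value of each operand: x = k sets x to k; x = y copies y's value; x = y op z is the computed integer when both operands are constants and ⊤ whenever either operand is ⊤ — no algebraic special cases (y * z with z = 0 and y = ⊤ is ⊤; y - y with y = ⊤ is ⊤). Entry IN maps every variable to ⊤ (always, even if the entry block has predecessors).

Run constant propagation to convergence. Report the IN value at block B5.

Per-block solution:
  B0:   IN=(all ⊤)   OUT={e:-2; rest ⊤}
  B1:   IN={e:-2; rest ⊤}   OUT={e:-2; rest ⊤}
  B2:   IN={e:-2; rest ⊤}   OUT={a:-4, e:-2; rest ⊤}
  B3:   IN={a:-4, e:-2; rest ⊤}   OUT={a:-4, b:8, e:-2; rest ⊤}
  B4:   IN={a:-4; rest ⊤}   OUT={a:-4, b:-3; rest ⊤}
  B5:   IN={a:-4; rest ⊤}   OUT={a:-4, b:0; rest ⊤}
  B6:   IN={a:-4, b:0; rest ⊤}   OUT={a:-4, b:0; rest ⊤}
  B7:   IN={a:-4; rest ⊤}   OUT={a:-4, c:3; rest ⊤}
  B8:   IN={a:-4, c:3; rest ⊤}   OUT={a:-4, c:3; rest ⊤}
  B9:   IN={a:-4, c:3; rest ⊤}   OUT={a:-4; rest ⊤}

Merge at B5: IN[B5] = OUT[B3] ⊔ OUT[B4] = {a: -4, b: ⊤, c: ⊤, d: ⊤, e: ⊤, f: ⊤}

Answer: {a: -4, b: ⊤, c: ⊤, d: ⊤, e: ⊤, f: ⊤}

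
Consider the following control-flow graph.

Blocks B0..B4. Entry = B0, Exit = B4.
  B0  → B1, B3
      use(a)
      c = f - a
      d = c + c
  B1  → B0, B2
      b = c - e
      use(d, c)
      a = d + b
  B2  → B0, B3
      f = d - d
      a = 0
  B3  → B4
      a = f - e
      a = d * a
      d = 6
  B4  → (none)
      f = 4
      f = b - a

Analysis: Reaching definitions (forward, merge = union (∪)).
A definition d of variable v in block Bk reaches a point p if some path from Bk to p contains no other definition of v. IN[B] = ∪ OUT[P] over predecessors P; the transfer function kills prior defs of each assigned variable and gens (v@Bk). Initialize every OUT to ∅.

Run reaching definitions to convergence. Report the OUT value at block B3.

Answer: {a@B3, b@B1, c@B0, d@B3, f@B2}

Derivation:
Fixpoint table:
  B0:   IN={a@B1, a@B2, b@B1, c@B0, d@B0, f@B2}   OUT={a@B1, a@B2, b@B1, c@B0, d@B0, f@B2}
  B1:   IN={a@B1, a@B2, b@B1, c@B0, d@B0, f@B2}   OUT={a@B1, b@B1, c@B0, d@B0, f@B2}
  B2:   IN={a@B1, b@B1, c@B0, d@B0, f@B2}   OUT={a@B2, b@B1, c@B0, d@B0, f@B2}
  B3:   IN={a@B1, a@B2, b@B1, c@B0, d@B0, f@B2}   OUT={a@B3, b@B1, c@B0, d@B3, f@B2}
  B4:   IN={a@B3, b@B1, c@B0, d@B3, f@B2}   OUT={a@B3, b@B1, c@B0, d@B3, f@B4}

Merge at B3: IN[B3] = OUT[B0] ⊔ OUT[B2] = {a@B1, a@B2, b@B1, c@B0, d@B0, f@B2}
Applying B3's transfer function to that IN value gives OUT[B3] (row B3 above).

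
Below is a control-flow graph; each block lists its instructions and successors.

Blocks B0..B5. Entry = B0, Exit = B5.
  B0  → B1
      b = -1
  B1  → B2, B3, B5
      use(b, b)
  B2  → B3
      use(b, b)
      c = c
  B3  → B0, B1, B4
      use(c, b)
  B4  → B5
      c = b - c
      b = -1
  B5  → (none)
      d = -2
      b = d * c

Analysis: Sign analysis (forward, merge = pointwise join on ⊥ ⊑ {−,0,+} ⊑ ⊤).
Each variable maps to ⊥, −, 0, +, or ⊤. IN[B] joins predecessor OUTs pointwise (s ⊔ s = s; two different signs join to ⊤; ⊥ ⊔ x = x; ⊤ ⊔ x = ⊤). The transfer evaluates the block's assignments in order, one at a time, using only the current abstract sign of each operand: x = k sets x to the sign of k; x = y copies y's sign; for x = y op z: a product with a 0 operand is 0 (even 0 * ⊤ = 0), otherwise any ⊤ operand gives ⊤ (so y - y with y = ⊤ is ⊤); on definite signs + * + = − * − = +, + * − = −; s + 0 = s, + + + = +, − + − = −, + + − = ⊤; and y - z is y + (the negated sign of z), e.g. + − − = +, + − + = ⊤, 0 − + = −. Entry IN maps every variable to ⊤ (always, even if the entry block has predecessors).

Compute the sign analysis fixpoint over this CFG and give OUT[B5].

Answer: {a: ⊤, b: ⊤, c: ⊤, d: -, e: ⊤, f: ⊤}

Trace:
Per-block solution:
  B0:  IN=(all ⊤)  OUT={b:-; rest ⊤}
  B1:  IN={b:-; rest ⊤}  OUT={b:-; rest ⊤}
  B2:  IN={b:-; rest ⊤}  OUT={b:-; rest ⊤}
  B3:  IN={b:-; rest ⊤}  OUT={b:-; rest ⊤}
  B4:  IN={b:-; rest ⊤}  OUT={b:-; rest ⊤}
  B5:  IN={b:-; rest ⊤}  OUT={d:-; rest ⊤}

Merge at B5: IN[B5] = OUT[B1] ⊔ OUT[B4] = {a: ⊤, b: -, c: ⊤, d: ⊤, e: ⊤, f: ⊤}
Applying B5's transfer function to that IN value gives OUT[B5] (row B5 above).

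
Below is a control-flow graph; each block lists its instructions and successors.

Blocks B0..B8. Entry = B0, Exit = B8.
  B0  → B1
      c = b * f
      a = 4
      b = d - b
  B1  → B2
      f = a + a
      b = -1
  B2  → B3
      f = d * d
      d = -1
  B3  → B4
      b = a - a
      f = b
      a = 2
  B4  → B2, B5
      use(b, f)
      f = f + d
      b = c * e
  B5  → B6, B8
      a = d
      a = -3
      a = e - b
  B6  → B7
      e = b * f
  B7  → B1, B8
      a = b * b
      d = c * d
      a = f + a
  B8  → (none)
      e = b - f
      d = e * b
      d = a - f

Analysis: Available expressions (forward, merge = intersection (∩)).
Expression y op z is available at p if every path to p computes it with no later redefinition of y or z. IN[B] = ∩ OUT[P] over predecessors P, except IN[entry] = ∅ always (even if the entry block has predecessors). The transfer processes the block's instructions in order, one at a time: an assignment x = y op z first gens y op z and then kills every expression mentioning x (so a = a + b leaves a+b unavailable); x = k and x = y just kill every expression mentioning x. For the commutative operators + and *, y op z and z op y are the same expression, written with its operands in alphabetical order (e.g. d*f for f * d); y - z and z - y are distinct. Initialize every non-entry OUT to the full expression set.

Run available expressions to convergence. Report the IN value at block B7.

Answer: {b*f}

Derivation:
Fixpoint table:
  B0:  IN={}  OUT={}
  B1:  IN={}  OUT={a+a}
  B2:  IN={}  OUT={}
  B3:  IN={}  OUT={}
  B4:  IN={}  OUT={c*e}
  B5:  IN={c*e}  OUT={c*e, e-b}
  B6:  IN={c*e, e-b}  OUT={b*f}
  B7:  IN={b*f}  OUT={b*b, b*f}
  B8:  IN={}  OUT={a-f, b*e, b-f}

Merge at B7: IN[B7] = OUT[B6] = {b*f}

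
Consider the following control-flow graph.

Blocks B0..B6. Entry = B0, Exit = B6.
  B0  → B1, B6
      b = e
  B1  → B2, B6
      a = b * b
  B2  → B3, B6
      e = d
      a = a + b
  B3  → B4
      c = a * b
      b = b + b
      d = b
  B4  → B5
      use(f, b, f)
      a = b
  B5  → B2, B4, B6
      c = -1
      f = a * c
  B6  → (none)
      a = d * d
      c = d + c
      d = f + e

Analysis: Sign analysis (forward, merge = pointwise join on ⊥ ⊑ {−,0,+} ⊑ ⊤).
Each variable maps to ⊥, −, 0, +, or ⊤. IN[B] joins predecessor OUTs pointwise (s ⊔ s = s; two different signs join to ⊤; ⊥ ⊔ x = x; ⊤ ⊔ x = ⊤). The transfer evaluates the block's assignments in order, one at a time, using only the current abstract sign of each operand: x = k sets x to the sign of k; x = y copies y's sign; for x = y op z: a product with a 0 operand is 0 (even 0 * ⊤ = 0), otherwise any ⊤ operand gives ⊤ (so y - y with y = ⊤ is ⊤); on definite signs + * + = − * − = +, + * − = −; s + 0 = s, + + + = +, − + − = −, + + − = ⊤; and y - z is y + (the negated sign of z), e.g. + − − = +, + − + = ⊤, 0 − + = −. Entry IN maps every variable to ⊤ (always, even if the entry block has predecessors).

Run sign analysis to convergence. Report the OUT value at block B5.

Answer: {a: ⊤, b: ⊤, c: -, d: ⊤, e: ⊤, f: ⊤}

Working:
Per-block solution:
  B0:   IN=(all ⊤)   OUT=(all ⊤)
  B1:   IN=(all ⊤)   OUT=(all ⊤)
  B2:   IN=(all ⊤)   OUT=(all ⊤)
  B3:   IN=(all ⊤)   OUT=(all ⊤)
  B4:   IN=(all ⊤)   OUT=(all ⊤)
  B5:   IN=(all ⊤)   OUT={c:-; rest ⊤}
  B6:   IN=(all ⊤)   OUT=(all ⊤)

Merge at B5: IN[B5] = OUT[B4] = {a: ⊤, b: ⊤, c: ⊤, d: ⊤, e: ⊤, f: ⊤}
Applying B5's transfer function to that IN value gives OUT[B5] (row B5 above).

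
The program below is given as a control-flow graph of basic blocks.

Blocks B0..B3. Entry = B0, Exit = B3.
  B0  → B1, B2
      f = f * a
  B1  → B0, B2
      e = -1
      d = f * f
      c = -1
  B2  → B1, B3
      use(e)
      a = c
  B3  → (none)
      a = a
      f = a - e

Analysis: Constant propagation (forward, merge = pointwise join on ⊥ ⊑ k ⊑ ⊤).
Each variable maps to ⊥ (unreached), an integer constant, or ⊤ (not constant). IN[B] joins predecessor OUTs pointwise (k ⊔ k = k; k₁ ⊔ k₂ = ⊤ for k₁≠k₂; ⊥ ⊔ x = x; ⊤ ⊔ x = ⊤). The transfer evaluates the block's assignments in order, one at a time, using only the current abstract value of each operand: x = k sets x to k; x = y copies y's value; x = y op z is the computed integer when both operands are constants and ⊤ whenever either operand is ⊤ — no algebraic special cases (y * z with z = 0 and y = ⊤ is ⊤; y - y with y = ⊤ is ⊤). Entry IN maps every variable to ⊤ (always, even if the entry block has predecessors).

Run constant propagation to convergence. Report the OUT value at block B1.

Fixpoint table:
  B0:  IN=(all ⊤)  OUT=(all ⊤)
  B1:  IN=(all ⊤)  OUT={c:-1, e:-1; rest ⊤}
  B2:  IN=(all ⊤)  OUT=(all ⊤)
  B3:  IN=(all ⊤)  OUT=(all ⊤)

Merge at B1: IN[B1] = OUT[B0] ⊔ OUT[B2] = {a: ⊤, b: ⊤, c: ⊤, d: ⊤, e: ⊤, f: ⊤}
Applying B1's transfer function to that IN value gives OUT[B1] (row B1 above).

Answer: {a: ⊤, b: ⊤, c: -1, d: ⊤, e: -1, f: ⊤}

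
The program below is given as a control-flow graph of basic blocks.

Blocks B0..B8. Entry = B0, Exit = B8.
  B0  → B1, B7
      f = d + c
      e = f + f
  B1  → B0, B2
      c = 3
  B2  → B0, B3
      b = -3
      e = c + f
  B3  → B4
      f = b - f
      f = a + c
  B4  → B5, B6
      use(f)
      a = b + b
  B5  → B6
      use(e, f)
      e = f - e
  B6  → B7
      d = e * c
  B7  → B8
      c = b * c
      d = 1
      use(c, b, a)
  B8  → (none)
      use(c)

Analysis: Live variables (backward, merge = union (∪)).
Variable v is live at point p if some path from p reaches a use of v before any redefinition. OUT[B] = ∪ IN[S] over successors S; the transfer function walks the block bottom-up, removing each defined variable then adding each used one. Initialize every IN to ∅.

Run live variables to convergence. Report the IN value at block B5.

Fixpoint table:
  B0: | IN={a, b, c, d} | OUT={a, b, c, d, f}
  B1: | IN={a, b, d, f} | OUT={a, b, c, d, f}
  B2: | IN={a, c, d, f} | OUT={a, b, c, d, e, f}
  B3: | IN={a, b, c, e, f} | OUT={b, c, e, f}
  B4: | IN={b, c, e, f} | OUT={a, b, c, e, f}
  B5: | IN={a, b, c, e, f} | OUT={a, b, c, e}
  B6: | IN={a, b, c, e} | OUT={a, b, c}
  B7: | IN={a, b, c} | OUT={c}
  B8: | IN={c} | OUT={}

Merge at B5: OUT[B5] = IN[B6] = {a, b, c, e}
Applying B5's transfer function to that OUT value gives IN[B5] (row B5 above).

Answer: {a, b, c, e, f}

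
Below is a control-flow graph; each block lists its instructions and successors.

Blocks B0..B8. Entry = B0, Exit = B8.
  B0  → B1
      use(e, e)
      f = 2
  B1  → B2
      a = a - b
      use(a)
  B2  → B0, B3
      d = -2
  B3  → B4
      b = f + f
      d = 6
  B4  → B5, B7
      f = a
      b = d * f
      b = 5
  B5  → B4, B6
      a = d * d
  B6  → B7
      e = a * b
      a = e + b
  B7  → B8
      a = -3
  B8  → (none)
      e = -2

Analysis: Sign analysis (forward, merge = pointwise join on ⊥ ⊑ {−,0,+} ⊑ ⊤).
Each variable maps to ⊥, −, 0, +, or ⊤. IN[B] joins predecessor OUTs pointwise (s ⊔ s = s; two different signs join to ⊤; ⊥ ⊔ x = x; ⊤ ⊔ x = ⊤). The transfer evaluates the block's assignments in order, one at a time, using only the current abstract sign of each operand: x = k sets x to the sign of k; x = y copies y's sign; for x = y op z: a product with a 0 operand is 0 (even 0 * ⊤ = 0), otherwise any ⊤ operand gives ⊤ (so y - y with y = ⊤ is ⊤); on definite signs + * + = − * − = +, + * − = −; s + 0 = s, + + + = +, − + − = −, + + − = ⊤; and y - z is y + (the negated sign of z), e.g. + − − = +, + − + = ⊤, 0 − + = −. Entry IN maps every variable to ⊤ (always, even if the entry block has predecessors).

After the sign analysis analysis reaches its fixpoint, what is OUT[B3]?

Answer: {a: ⊤, b: +, c: ⊤, d: +, e: ⊤, f: +}

Derivation:
Converged values:
  B0:  IN=(all ⊤)  OUT={f:+; rest ⊤}
  B1:  IN={f:+; rest ⊤}  OUT={f:+; rest ⊤}
  B2:  IN={f:+; rest ⊤}  OUT={d:-, f:+; rest ⊤}
  B3:  IN={d:-, f:+; rest ⊤}  OUT={b:+, d:+, f:+; rest ⊤}
  B4:  IN={b:+, d:+; rest ⊤}  OUT={b:+, d:+; rest ⊤}
  B5:  IN={b:+, d:+; rest ⊤}  OUT={a:+, b:+, d:+; rest ⊤}
  B6:  IN={a:+, b:+, d:+; rest ⊤}  OUT={a:+, b:+, d:+, e:+; rest ⊤}
  B7:  IN={b:+, d:+; rest ⊤}  OUT={a:-, b:+, d:+; rest ⊤}
  B8:  IN={a:-, b:+, d:+; rest ⊤}  OUT={a:-, b:+, d:+, e:-; rest ⊤}

Merge at B3: IN[B3] = OUT[B2] = {a: ⊤, b: ⊤, c: ⊤, d: -, e: ⊤, f: +}
Applying B3's transfer function to that IN value gives OUT[B3] (row B3 above).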